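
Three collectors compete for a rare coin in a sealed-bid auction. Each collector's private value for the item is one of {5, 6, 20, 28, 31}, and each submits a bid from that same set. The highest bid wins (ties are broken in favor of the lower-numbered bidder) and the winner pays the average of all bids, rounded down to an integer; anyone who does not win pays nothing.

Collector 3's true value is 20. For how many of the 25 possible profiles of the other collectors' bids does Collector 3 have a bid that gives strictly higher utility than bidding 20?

5

Others bid (5, 5): truth gives 10; bid 6 gives 15 > 10. Violating.
Others bid (5, 20): truth gives 0; bid 28 gives 3 > 0. Violating.
Others bid (6, 20): truth gives 0; bid 28 gives 2 > 0. Violating.
Others bid (20, 5): truth gives 0; bid 28 gives 3 > 0. Violating.
Others bid (5, 6): truth gives 10; no alternative beats it.
Others bid (5, 28): truth gives 0; no alternative beats it.
(Checking all 25 profiles: 5 have a profitable deviation, 20 do not.)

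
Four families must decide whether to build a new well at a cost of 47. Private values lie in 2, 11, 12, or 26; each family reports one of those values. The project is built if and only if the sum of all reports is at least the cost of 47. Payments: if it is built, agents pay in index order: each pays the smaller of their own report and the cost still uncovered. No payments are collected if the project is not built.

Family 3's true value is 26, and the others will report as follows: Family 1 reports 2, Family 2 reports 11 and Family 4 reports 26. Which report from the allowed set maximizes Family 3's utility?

Report 2: project not built, utility 0.
Report 11: project built, pays 11, utility 26 - 11 = 15.
Report 12: project built, pays 12, utility 26 - 12 = 14.
Report 26: project built, pays 26, utility 26 - 26 = 0.
The best choice is 11 with utility 15.

11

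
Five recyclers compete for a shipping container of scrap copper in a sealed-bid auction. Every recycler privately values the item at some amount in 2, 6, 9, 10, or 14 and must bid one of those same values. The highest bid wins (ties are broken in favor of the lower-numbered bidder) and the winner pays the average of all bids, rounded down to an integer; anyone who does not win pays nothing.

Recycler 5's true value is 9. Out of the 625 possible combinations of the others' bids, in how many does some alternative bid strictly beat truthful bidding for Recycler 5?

Others bid (2, 2, 2, 2): truth gives 6; bid 6 gives 7 > 6. Violating.
Others bid (2, 2, 2, 9): truth gives 0; bid 10 gives 4 > 0. Violating.
Others bid (2, 2, 2, 10): truth gives 0; bid 14 gives 3 > 0. Violating.
Others bid (2, 2, 6, 9): truth gives 0; bid 10 gives 4 > 0. Violating.
Others bid (2, 2, 2, 6): truth gives 5; no alternative beats it.
Others bid (2, 2, 2, 14): truth gives 0; no alternative beats it.
(Checking all 625 profiles: 163 have a profitable deviation, 462 do not.)

163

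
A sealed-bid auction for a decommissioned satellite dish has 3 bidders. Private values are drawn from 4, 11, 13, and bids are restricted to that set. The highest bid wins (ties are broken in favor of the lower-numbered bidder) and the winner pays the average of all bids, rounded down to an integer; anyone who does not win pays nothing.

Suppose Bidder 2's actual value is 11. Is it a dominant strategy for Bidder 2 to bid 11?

No

Consider the case where Bidder 1 bids 4 and Bidder 3 bids 13.
Truthful bid 11: loses, pays 0, utility 0.
Bid 13 instead: wins, pays 10, utility 11 - 10 = 1.
Since 1 > 0, bidding 13 is strictly better here, so truthful bidding is not dominant.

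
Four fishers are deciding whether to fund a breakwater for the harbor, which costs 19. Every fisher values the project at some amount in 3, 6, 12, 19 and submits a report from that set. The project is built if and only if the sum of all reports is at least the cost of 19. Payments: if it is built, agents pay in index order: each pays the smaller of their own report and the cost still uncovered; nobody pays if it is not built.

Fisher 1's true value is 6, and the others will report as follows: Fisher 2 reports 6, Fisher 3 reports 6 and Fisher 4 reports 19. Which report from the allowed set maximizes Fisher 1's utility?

Report 3: project built, pays 3, utility 6 - 3 = 3.
Report 6: project built, pays 6, utility 6 - 6 = 0.
Report 12: project built, pays 12, utility 6 - 12 = -6.
Report 19: project built, pays 19, utility 6 - 19 = -13.
The best choice is 3 with utility 3.

3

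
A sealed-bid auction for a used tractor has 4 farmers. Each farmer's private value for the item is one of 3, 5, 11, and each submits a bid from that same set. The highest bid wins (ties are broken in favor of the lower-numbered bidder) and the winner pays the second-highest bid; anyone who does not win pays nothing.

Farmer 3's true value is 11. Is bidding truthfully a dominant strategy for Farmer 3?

Check each profile of the others' bids and compare truth against every alternative bid.
Others bid (3, 5, 3): truth gives 6, best alternative gives 0.
Others bid (3, 5, 5): truth gives 6, best alternative gives 0.
Others bid (5, 3, 3): truth gives 6, best alternative gives 0.
Others bid (5, 3, 5): truth gives 6, best alternative gives 0.
Others bid (5, 5, 3): truth gives 6, best alternative gives 0.
Others bid (5, 5, 5): truth gives 6, best alternative gives 0.
(Remaining 21 profiles checked similarly; truth is weakly best in each.)
In every case the truthful bid is at least as good as any alternative, so it is a dominant strategy.

Yes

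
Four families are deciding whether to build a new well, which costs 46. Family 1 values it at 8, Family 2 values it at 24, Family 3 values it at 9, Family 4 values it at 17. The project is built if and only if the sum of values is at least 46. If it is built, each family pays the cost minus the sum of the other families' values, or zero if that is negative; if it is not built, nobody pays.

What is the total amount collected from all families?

17

Total value 58 ≥ cost 46, so it is built.
Family 1: others sum to 50; max(0, 46 - 50) = 0.
Family 2: others sum to 34; max(0, 46 - 34) = 12.
Family 3: others sum to 49; max(0, 46 - 49) = 0.
Family 4: others sum to 41; max(0, 46 - 41) = 5.
Total collected = 0 + 12 + 0 + 5 = 17.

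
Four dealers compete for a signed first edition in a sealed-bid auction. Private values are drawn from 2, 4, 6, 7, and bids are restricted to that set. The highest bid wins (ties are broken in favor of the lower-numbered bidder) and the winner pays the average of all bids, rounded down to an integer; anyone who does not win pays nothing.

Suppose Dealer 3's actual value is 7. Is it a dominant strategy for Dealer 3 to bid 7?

Consider the case where Dealer 1 bids 2, Dealer 2 bids 2 and Dealer 4 bids 2.
Truthful bid 7: wins, pays 3, utility 7 - 3 = 4.
Bid 4 instead: wins, pays 2, utility 7 - 2 = 5.
Since 5 > 4, bidding 4 is strictly better here, so truthful bidding is not dominant.

No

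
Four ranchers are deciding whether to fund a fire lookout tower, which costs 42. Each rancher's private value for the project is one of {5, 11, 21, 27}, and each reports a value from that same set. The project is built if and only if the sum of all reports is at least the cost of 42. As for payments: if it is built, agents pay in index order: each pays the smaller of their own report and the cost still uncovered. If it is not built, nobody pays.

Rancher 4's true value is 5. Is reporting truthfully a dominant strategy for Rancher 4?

Yes

Check each profile of the others' reports and compare truth against every alternative report.
Others report (5, 5, 21): truth gives 0, best alternative gives -6.
Others report (5, 21, 5): truth gives 0, best alternative gives -6.
Others report (21, 5, 5): truth gives 0, best alternative gives -6.
Others report (11, 11, 11): truth gives 0, best alternative gives -4.
Others report (5, 11, 27): truth gives 5, best alternative gives 5.
Others report (5, 21, 21): truth gives 5, best alternative gives 5.
(Remaining 58 profiles checked similarly; truth is weakly best in each.)
In every case the truthful report is at least as good as any alternative, so it is a dominant strategy.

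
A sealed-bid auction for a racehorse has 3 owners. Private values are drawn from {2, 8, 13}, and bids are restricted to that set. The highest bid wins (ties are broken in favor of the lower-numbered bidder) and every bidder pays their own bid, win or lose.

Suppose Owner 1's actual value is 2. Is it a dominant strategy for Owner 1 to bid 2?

Yes

Check each profile of the others' bids and compare truth against every alternative bid.
Others bid (2, 2): truth gives 0, best alternative gives -6.
Others bid (2, 13): truth gives -2, best alternative gives -8.
Others bid (8, 13): truth gives -2, best alternative gives -8.
Others bid (13, 2): truth gives -2, best alternative gives -8.
Others bid (13, 8): truth gives -2, best alternative gives -8.
Others bid (13, 13): truth gives -2, best alternative gives -8.
(Remaining 3 profiles checked similarly; truth is weakly best in each.)
In every case the truthful bid is at least as good as any alternative, so it is a dominant strategy.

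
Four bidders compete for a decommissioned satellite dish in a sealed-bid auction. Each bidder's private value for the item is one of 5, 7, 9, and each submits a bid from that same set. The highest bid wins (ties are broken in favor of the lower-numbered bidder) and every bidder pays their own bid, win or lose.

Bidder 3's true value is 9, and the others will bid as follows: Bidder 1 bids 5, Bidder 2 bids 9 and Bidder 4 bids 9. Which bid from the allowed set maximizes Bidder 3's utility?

5

Bid 5: loses but pays 5, utility -5.
Bid 7: loses but pays 7, utility -7.
Bid 9: loses but pays 9, utility -9.
The best choice is 5 with utility -5.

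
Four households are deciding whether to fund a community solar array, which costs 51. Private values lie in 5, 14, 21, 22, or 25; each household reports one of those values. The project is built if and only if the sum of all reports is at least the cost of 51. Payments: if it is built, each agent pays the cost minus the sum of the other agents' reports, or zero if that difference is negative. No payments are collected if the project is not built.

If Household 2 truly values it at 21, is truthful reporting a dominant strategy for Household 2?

Yes

Check each profile of the others' reports and compare truth against every alternative report.
Others report (5, 21, 25): truth gives 21, best alternative gives 21.
Others report (5, 22, 25): truth gives 21, best alternative gives 21.
Others report (5, 25, 21): truth gives 21, best alternative gives 21.
Others report (5, 25, 22): truth gives 21, best alternative gives 21.
Others report (5, 25, 25): truth gives 21, best alternative gives 21.
Others report (14, 14, 25): truth gives 21, best alternative gives 21.
(Remaining 119 profiles checked similarly; truth is weakly best in each.)
In every case the truthful report is at least as good as any alternative, so it is a dominant strategy.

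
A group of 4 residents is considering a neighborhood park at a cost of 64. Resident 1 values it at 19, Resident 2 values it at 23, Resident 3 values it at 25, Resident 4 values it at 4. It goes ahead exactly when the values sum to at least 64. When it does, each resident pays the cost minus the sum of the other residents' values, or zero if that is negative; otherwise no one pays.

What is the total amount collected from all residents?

Total value 71 ≥ cost 64, so it is built.
Resident 1: others sum to 52; max(0, 64 - 52) = 12.
Resident 2: others sum to 48; max(0, 64 - 48) = 16.
Resident 3: others sum to 46; max(0, 64 - 46) = 18.
Resident 4: others sum to 67; max(0, 64 - 67) = 0.
Total collected = 12 + 16 + 18 + 0 = 46.

46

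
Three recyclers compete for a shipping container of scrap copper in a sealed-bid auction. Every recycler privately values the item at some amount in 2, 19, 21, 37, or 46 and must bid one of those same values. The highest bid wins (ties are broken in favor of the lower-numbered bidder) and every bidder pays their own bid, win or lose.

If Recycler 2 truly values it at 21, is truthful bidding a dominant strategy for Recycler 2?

No

Consider the case where Recycler 1 bids 2 and Recycler 3 bids 2.
Truthful bid 21: wins, pays 21, utility 21 - 21 = 0.
Bid 19 instead: wins, pays 19, utility 21 - 19 = 2.
Since 2 > 0, bidding 19 is strictly better here, so truthful bidding is not dominant.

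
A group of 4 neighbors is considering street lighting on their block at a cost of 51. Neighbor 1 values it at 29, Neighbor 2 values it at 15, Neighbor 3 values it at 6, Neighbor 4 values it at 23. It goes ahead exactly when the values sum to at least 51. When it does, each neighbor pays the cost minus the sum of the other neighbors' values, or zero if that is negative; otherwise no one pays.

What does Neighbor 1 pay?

7

Total value 73 ≥ cost 51, so the project is built.
The other neighbors' values sum to 44.
Cost minus that sum is 51 - 44 = 7.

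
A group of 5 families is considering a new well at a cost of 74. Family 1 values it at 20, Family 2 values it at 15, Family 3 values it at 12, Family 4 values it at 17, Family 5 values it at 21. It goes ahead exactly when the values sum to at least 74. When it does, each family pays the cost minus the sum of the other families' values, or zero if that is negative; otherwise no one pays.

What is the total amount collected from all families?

30

Total value 85 ≥ cost 74, so it is built.
Family 1: others sum to 65; max(0, 74 - 65) = 9.
Family 2: others sum to 70; max(0, 74 - 70) = 4.
Family 3: others sum to 73; max(0, 74 - 73) = 1.
Family 4: others sum to 68; max(0, 74 - 68) = 6.
Family 5: others sum to 64; max(0, 74 - 64) = 10.
Total collected = 9 + 4 + 1 + 6 + 10 = 30.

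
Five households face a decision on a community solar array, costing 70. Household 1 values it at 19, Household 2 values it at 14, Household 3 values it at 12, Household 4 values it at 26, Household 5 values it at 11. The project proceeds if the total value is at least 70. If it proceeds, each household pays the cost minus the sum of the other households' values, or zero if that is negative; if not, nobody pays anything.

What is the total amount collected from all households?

23

Total value 82 ≥ cost 70, so it is built.
Household 1: others sum to 63; max(0, 70 - 63) = 7.
Household 2: others sum to 68; max(0, 70 - 68) = 2.
Household 3: others sum to 70; max(0, 70 - 70) = 0.
Household 4: others sum to 56; max(0, 70 - 56) = 14.
Household 5: others sum to 71; max(0, 70 - 71) = 0.
Total collected = 7 + 2 + 0 + 14 + 0 = 23.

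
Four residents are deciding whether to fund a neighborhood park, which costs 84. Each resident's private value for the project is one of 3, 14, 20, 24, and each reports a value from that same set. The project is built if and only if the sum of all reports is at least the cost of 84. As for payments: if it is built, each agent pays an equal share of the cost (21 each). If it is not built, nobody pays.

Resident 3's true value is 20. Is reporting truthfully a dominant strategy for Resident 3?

No

Consider the case where Resident 1 reports 20, Resident 2 reports 20 and Resident 4 reports 24.
Truthful report 20: project built, pays 21, utility 20 - 21 = -1.
Report 3 instead: project not built, utility 0.
Since 0 > -1, reporting 3 is strictly better here, so truthful reporting is not dominant.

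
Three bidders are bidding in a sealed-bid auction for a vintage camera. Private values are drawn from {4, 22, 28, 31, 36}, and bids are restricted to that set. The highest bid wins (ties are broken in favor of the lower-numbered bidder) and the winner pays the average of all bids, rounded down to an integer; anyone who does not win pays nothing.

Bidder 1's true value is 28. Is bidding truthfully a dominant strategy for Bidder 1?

Consider the case where Bidder 2 bids 4 and Bidder 3 bids 4.
Truthful bid 28: wins, pays 12, utility 28 - 12 = 16.
Bid 4 instead: wins, pays 4, utility 28 - 4 = 24.
Since 24 > 16, bidding 4 is strictly better here, so truthful bidding is not dominant.

No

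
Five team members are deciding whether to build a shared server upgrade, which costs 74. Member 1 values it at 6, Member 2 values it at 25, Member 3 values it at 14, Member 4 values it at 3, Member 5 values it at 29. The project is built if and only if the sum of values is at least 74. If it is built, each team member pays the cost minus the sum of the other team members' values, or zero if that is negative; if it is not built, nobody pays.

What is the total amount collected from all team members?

Total value 77 ≥ cost 74, so it is built.
Member 1: others sum to 71; max(0, 74 - 71) = 3.
Member 2: others sum to 52; max(0, 74 - 52) = 22.
Member 3: others sum to 63; max(0, 74 - 63) = 11.
Member 4: others sum to 74; max(0, 74 - 74) = 0.
Member 5: others sum to 48; max(0, 74 - 48) = 26.
Total collected = 3 + 22 + 11 + 0 + 26 = 62.

62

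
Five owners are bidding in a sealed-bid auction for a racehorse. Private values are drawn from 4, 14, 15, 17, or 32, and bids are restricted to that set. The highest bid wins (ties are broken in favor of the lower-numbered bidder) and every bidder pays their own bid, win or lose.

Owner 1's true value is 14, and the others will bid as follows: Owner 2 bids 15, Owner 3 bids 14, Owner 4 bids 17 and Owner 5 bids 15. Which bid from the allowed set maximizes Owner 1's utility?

17

Bid 4: loses but pays 4, utility -4.
Bid 14: loses but pays 14, utility -14.
Bid 15: loses but pays 15, utility -15.
Bid 17: wins, pays 17, utility 14 - 17 = -3.
Bid 32: wins, pays 32, utility 14 - 32 = -18.
The best choice is 17 with utility -3.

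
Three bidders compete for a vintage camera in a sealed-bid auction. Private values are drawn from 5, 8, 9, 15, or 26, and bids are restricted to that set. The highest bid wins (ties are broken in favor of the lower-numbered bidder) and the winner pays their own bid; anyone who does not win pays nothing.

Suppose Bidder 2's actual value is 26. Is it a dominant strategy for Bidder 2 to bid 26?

Consider the case where Bidder 1 bids 5 and Bidder 3 bids 5.
Truthful bid 26: wins, pays 26, utility 26 - 26 = 0.
Bid 8 instead: wins, pays 8, utility 26 - 8 = 18.
Since 18 > 0, bidding 8 is strictly better here, so truthful bidding is not dominant.

No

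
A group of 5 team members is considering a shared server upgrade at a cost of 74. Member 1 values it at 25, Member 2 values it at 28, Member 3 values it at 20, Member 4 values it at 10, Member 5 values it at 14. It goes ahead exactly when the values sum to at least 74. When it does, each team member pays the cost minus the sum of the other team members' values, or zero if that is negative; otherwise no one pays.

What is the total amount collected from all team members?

7

Total value 97 ≥ cost 74, so it is built.
Member 1: others sum to 72; max(0, 74 - 72) = 2.
Member 2: others sum to 69; max(0, 74 - 69) = 5.
Member 3: others sum to 77; max(0, 74 - 77) = 0.
Member 4: others sum to 87; max(0, 74 - 87) = 0.
Member 5: others sum to 83; max(0, 74 - 83) = 0.
Total collected = 2 + 5 + 0 + 0 + 0 = 7.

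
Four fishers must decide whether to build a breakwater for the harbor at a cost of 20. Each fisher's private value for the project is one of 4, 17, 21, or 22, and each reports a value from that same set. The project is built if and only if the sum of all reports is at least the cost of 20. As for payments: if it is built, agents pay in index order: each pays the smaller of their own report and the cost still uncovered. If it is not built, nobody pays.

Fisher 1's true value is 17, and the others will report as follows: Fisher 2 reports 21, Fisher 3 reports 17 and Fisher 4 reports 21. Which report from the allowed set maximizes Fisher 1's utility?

Report 4: project built, pays 4, utility 17 - 4 = 13.
Report 17: project built, pays 17, utility 17 - 17 = 0.
Report 21: project built, pays 20, utility 17 - 20 = -3.
Report 22: project built, pays 20, utility 17 - 20 = -3.
The best choice is 4 with utility 13.

4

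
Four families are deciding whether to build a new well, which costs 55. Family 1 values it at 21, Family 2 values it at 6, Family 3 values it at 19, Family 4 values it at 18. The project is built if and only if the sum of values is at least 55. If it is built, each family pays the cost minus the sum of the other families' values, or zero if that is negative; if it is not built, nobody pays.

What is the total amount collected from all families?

Total value 64 ≥ cost 55, so it is built.
Family 1: others sum to 43; max(0, 55 - 43) = 12.
Family 2: others sum to 58; max(0, 55 - 58) = 0.
Family 3: others sum to 45; max(0, 55 - 45) = 10.
Family 4: others sum to 46; max(0, 55 - 46) = 9.
Total collected = 12 + 0 + 10 + 9 = 31.

31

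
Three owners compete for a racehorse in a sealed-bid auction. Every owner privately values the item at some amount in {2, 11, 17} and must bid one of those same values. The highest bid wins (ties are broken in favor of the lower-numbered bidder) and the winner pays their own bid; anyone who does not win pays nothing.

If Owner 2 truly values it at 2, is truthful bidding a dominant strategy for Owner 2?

Yes

Check each profile of the others' bids and compare truth against every alternative bid.
Others bid (2, 2): truth gives 0, best alternative gives -9.
Others bid (2, 11): truth gives 0, best alternative gives -9.
Others bid (2, 17): truth gives 0, best alternative gives 0.
Others bid (11, 2): truth gives 0, best alternative gives 0.
Others bid (11, 11): truth gives 0, best alternative gives 0.
Others bid (11, 17): truth gives 0, best alternative gives 0.
(Remaining 3 profiles checked similarly; truth is weakly best in each.)
In every case the truthful bid is at least as good as any alternative, so it is a dominant strategy.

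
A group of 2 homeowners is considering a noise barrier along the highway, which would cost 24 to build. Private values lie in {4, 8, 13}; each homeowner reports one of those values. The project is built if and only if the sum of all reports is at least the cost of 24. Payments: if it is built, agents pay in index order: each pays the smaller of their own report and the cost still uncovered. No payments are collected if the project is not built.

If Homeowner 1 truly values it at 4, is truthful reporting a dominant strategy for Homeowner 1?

Yes

Check each profile of the others' reports and compare truth against every alternative report.
Others report (4): truth gives 0, best alternative gives 0.
Others report (8): truth gives 0, best alternative gives 0.
Others report (13): truth gives 0, best alternative gives 0.
In every case the truthful report is at least as good as any alternative, so it is a dominant strategy.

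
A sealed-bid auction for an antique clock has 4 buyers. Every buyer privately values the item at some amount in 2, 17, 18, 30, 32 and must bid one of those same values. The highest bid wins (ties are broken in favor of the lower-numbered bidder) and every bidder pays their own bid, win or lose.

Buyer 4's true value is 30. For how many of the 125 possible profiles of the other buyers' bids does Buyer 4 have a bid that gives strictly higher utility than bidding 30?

106

Others bid (2, 2, 2): truth gives 0; bid 17 gives 13 > 0. Violating.
Others bid (2, 2, 17): truth gives 0; bid 18 gives 12 > 0. Violating.
Others bid (2, 2, 30): truth gives -30; bid 2 gives -2 > -30. Violating.
Others bid (2, 2, 32): truth gives -30; bid 2 gives -2 > -30. Violating.
Others bid (2, 2, 18): truth gives 0; no alternative beats it.
Others bid (2, 17, 18): truth gives 0; no alternative beats it.
(Checking all 125 profiles: 106 have a profitable deviation, 19 do not.)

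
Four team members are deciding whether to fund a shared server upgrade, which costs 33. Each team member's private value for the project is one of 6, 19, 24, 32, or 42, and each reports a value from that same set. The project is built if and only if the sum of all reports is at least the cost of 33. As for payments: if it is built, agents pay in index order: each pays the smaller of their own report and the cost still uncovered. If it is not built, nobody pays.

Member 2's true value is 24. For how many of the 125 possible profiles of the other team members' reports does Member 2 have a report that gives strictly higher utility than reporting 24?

Others report (6, 6, 6): truth gives 0; report 19 gives 5 > 0. Violating.
Others report (6, 6, 19): truth gives 0; report 6 gives 18 > 0. Violating.
Others report (6, 6, 24): truth gives 0; report 6 gives 18 > 0. Violating.
Others report (6, 6, 32): truth gives 0; report 6 gives 18 > 0. Violating.
Others report (32, 6, 6): truth gives 23; no alternative beats it.
Others report (32, 6, 19): truth gives 23; no alternative beats it.
(Checking all 125 profiles: 75 have a profitable deviation, 50 do not.)

75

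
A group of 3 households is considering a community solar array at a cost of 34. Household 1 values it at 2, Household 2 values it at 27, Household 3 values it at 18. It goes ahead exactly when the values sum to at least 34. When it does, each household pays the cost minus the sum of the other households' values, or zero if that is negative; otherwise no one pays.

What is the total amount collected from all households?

19

Total value 47 ≥ cost 34, so it is built.
Household 1: others sum to 45; max(0, 34 - 45) = 0.
Household 2: others sum to 20; max(0, 34 - 20) = 14.
Household 3: others sum to 29; max(0, 34 - 29) = 5.
Total collected = 0 + 14 + 5 = 19.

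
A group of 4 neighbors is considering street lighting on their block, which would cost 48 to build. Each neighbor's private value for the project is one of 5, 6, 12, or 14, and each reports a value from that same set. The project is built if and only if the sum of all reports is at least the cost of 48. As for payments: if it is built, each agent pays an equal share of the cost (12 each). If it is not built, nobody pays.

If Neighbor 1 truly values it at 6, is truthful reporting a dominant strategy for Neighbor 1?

Consider the case where Neighbor 2 reports 14, Neighbor 3 reports 14 and Neighbor 4 reports 14.
Truthful report 6: project built, pays 12, utility 6 - 12 = -6.
Report 5 instead: project not built, utility 0.
Since 0 > -6, reporting 5 is strictly better here, so truthful reporting is not dominant.

No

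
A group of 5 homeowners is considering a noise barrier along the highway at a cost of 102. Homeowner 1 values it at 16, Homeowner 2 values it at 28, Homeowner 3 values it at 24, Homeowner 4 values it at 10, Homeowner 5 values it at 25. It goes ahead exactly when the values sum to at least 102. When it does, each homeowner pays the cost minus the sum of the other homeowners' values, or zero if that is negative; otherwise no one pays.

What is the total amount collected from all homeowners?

Total value 103 ≥ cost 102, so it is built.
Homeowner 1: others sum to 87; max(0, 102 - 87) = 15.
Homeowner 2: others sum to 75; max(0, 102 - 75) = 27.
Homeowner 3: others sum to 79; max(0, 102 - 79) = 23.
Homeowner 4: others sum to 93; max(0, 102 - 93) = 9.
Homeowner 5: others sum to 78; max(0, 102 - 78) = 24.
Total collected = 15 + 27 + 23 + 9 + 24 = 98.

98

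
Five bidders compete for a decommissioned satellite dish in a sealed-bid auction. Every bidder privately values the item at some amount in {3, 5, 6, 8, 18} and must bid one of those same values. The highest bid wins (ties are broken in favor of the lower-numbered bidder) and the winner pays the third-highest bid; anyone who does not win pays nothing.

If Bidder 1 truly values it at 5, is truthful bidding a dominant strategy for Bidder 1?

No

Consider the case where Bidder 2 bids 3, Bidder 3 bids 3, Bidder 4 bids 3 and Bidder 5 bids 6.
Truthful bid 5: loses, pays 0, utility 0.
Bid 6 instead: wins, pays 3, utility 5 - 3 = 2.
Since 2 > 0, bidding 6 is strictly better here, so truthful bidding is not dominant.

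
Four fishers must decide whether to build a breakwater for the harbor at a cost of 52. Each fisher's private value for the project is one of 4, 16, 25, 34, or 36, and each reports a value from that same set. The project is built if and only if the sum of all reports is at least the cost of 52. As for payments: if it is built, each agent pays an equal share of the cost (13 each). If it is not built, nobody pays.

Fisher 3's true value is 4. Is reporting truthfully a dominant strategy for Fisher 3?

Check each profile of the others' reports and compare truth against every alternative report.
Others report (4, 4, 34): truth gives 0, best alternative gives -9.
Others report (4, 4, 36): truth gives 0, best alternative gives -9.
Others report (4, 16, 16): truth gives 0, best alternative gives -9.
Others report (4, 16, 25): truth gives 0, best alternative gives -9.
Others report (4, 25, 16): truth gives 0, best alternative gives -9.
Others report (4, 34, 4): truth gives 0, best alternative gives -9.
(Remaining 119 profiles checked similarly; truth is weakly best in each.)
In every case the truthful report is at least as good as any alternative, so it is a dominant strategy.

Yes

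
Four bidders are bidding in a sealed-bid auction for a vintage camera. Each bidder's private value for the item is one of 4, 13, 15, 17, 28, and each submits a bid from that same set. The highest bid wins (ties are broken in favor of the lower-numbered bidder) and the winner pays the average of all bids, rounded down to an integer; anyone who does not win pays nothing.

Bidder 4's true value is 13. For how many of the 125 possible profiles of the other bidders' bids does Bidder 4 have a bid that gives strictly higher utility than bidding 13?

18

Others bid (4, 4, 13): truth gives 0; bid 15 gives 4 > 0. Violating.
Others bid (4, 4, 15): truth gives 0; bid 17 gives 3 > 0. Violating.
Others bid (4, 13, 4): truth gives 0; bid 15 gives 4 > 0. Violating.
Others bid (4, 13, 13): truth gives 0; bid 15 gives 2 > 0. Violating.
Others bid (4, 4, 4): truth gives 7; no alternative beats it.
Others bid (4, 4, 17): truth gives 0; no alternative beats it.
(Checking all 125 profiles: 18 have a profitable deviation, 107 do not.)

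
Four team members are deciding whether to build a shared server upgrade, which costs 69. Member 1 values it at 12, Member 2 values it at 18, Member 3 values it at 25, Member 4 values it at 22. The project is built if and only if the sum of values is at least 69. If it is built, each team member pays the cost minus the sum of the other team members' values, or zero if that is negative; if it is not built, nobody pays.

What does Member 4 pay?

Total value 77 ≥ cost 69, so the project is built.
The other team members' values sum to 55.
Cost minus that sum is 69 - 55 = 14.

14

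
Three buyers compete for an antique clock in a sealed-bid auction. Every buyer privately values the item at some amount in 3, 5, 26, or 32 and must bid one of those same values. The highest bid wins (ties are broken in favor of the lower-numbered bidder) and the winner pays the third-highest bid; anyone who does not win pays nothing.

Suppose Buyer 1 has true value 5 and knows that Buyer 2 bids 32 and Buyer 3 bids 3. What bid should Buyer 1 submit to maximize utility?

32

Bid 3: loses, pays 0, utility 0.
Bid 5: loses, pays 0, utility 0.
Bid 26: loses, pays 0, utility 0.
Bid 32: wins, pays 3, utility 5 - 3 = 2.
The best choice is 32 with utility 2.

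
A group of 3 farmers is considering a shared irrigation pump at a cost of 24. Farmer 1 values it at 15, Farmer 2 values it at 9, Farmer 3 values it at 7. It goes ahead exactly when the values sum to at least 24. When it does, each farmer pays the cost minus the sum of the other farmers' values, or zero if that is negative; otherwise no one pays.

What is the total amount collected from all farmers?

Total value 31 ≥ cost 24, so it is built.
Farmer 1: others sum to 16; max(0, 24 - 16) = 8.
Farmer 2: others sum to 22; max(0, 24 - 22) = 2.
Farmer 3: others sum to 24; max(0, 24 - 24) = 0.
Total collected = 8 + 2 + 0 = 10.

10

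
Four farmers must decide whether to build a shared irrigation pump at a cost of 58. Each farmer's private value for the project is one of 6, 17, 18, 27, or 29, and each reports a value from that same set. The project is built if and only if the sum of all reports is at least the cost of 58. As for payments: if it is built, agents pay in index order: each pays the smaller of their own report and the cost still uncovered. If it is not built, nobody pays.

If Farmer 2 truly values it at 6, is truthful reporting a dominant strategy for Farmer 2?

Yes

Check each profile of the others' reports and compare truth against every alternative report.
Others report (6, 6, 29): truth gives 0, best alternative gives -11.
Others report (6, 17, 18): truth gives 0, best alternative gives -11.
Others report (6, 17, 27): truth gives 0, best alternative gives -11.
Others report (6, 17, 29): truth gives 0, best alternative gives -11.
Others report (6, 18, 17): truth gives 0, best alternative gives -11.
Others report (6, 18, 18): truth gives 0, best alternative gives -11.
(Remaining 119 profiles checked similarly; truth is weakly best in each.)
In every case the truthful report is at least as good as any alternative, so it is a dominant strategy.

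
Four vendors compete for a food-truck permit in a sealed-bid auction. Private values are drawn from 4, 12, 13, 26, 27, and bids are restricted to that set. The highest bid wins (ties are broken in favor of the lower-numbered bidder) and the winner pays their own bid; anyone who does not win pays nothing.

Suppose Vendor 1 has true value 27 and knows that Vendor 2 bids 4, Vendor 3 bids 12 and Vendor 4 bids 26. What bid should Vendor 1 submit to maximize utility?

Bid 4: loses, pays 0, utility 0.
Bid 12: loses, pays 0, utility 0.
Bid 13: loses, pays 0, utility 0.
Bid 26: wins, pays 26, utility 27 - 26 = 1.
Bid 27: wins, pays 27, utility 27 - 27 = 0.
The best choice is 26 with utility 1.

26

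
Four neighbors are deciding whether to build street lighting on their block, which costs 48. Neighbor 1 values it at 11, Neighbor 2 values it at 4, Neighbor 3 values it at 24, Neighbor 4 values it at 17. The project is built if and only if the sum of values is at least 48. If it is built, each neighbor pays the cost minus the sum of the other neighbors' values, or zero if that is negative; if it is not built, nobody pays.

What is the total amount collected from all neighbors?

Total value 56 ≥ cost 48, so it is built.
Neighbor 1: others sum to 45; max(0, 48 - 45) = 3.
Neighbor 2: others sum to 52; max(0, 48 - 52) = 0.
Neighbor 3: others sum to 32; max(0, 48 - 32) = 16.
Neighbor 4: others sum to 39; max(0, 48 - 39) = 9.
Total collected = 3 + 0 + 16 + 9 = 28.

28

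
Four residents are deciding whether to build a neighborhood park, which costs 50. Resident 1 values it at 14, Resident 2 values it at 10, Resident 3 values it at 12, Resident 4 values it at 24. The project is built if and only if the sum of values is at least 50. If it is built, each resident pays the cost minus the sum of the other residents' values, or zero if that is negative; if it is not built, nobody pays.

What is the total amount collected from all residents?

20

Total value 60 ≥ cost 50, so it is built.
Resident 1: others sum to 46; max(0, 50 - 46) = 4.
Resident 2: others sum to 50; max(0, 50 - 50) = 0.
Resident 3: others sum to 48; max(0, 50 - 48) = 2.
Resident 4: others sum to 36; max(0, 50 - 36) = 14.
Total collected = 4 + 0 + 2 + 14 = 20.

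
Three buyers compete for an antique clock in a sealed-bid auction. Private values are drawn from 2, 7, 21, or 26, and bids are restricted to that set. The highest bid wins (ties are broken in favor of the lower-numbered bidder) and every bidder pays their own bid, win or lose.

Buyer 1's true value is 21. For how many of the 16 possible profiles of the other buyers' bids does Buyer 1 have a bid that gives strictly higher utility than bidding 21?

Others bid (2, 2): truth gives 0; bid 2 gives 19 > 0. Violating.
Others bid (2, 7): truth gives 0; bid 7 gives 14 > 0. Violating.
Others bid (2, 26): truth gives -21; bid 2 gives -2 > -21. Violating.
Others bid (7, 2): truth gives 0; bid 7 gives 14 > 0. Violating.
Others bid (2, 21): truth gives 0; no alternative beats it.
Others bid (7, 21): truth gives 0; no alternative beats it.
(Checking all 16 profiles: 11 have a profitable deviation, 5 do not.)

11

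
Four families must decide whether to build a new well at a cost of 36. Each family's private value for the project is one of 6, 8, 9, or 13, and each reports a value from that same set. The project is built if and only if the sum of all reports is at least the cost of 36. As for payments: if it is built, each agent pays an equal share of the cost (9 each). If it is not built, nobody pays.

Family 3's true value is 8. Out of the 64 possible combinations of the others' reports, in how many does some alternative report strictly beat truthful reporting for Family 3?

9

Others report (6, 9, 13): truth gives -1; report 6 gives 0 > -1. Violating.
Others report (6, 13, 9): truth gives -1; report 6 gives 0 > -1. Violating.
Others report (8, 8, 13): truth gives -1; report 6 gives 0 > -1. Violating.
Others report (8, 13, 8): truth gives -1; report 6 gives 0 > -1. Violating.
Others report (6, 6, 6): truth gives 0; no alternative beats it.
Others report (6, 6, 8): truth gives 0; no alternative beats it.
(Checking all 64 profiles: 9 have a profitable deviation, 55 do not.)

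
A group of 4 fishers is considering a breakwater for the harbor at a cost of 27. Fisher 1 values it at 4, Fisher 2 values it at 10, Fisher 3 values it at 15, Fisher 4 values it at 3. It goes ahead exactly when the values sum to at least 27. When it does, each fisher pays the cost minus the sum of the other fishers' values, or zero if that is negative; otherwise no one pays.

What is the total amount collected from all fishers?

Total value 32 ≥ cost 27, so it is built.
Fisher 1: others sum to 28; max(0, 27 - 28) = 0.
Fisher 2: others sum to 22; max(0, 27 - 22) = 5.
Fisher 3: others sum to 17; max(0, 27 - 17) = 10.
Fisher 4: others sum to 29; max(0, 27 - 29) = 0.
Total collected = 0 + 5 + 10 + 0 = 15.

15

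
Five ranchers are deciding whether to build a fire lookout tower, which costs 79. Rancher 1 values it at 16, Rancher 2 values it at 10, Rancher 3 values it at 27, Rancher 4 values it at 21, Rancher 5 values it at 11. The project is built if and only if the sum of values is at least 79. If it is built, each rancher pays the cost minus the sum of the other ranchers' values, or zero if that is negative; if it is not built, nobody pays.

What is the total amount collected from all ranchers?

55

Total value 85 ≥ cost 79, so it is built.
Rancher 1: others sum to 69; max(0, 79 - 69) = 10.
Rancher 2: others sum to 75; max(0, 79 - 75) = 4.
Rancher 3: others sum to 58; max(0, 79 - 58) = 21.
Rancher 4: others sum to 64; max(0, 79 - 64) = 15.
Rancher 5: others sum to 74; max(0, 79 - 74) = 5.
Total collected = 10 + 4 + 21 + 15 + 5 = 55.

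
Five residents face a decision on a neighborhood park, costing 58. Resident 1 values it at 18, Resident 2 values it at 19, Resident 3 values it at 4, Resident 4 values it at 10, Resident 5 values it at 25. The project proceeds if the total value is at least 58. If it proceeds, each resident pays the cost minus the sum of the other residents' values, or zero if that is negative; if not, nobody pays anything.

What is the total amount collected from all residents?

8

Total value 76 ≥ cost 58, so it is built.
Resident 1: others sum to 58; max(0, 58 - 58) = 0.
Resident 2: others sum to 57; max(0, 58 - 57) = 1.
Resident 3: others sum to 72; max(0, 58 - 72) = 0.
Resident 4: others sum to 66; max(0, 58 - 66) = 0.
Resident 5: others sum to 51; max(0, 58 - 51) = 7.
Total collected = 0 + 1 + 0 + 0 + 7 = 8.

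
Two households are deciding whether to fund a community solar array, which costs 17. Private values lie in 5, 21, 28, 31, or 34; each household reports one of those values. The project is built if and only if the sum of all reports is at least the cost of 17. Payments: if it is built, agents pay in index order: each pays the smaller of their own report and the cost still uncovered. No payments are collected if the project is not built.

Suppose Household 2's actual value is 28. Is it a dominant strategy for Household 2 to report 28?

Check each profile of the others' reports and compare truth against every alternative report.
Others report (21): truth gives 28, best alternative gives 28.
Others report (28): truth gives 28, best alternative gives 28.
Others report (31): truth gives 28, best alternative gives 28.
Others report (34): truth gives 28, best alternative gives 28.
Others report (5): truth gives 16, best alternative gives 16.
In every case the truthful report is at least as good as any alternative, so it is a dominant strategy.

Yes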